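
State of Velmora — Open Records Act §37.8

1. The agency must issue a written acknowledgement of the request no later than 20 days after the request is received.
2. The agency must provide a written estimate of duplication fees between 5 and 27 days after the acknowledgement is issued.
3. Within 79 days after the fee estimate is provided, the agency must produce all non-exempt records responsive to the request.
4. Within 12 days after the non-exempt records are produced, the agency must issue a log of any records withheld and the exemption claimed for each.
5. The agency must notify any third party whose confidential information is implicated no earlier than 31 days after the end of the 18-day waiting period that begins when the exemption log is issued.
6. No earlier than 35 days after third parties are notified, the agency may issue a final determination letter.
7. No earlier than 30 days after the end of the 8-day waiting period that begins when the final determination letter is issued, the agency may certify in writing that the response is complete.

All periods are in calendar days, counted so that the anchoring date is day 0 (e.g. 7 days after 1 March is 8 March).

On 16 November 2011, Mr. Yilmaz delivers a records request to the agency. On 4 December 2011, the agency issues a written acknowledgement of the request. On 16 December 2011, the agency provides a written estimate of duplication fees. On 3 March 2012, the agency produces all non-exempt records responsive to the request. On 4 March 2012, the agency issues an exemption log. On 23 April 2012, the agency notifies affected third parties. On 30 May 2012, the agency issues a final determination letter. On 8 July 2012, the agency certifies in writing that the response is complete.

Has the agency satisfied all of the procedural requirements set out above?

Yes

(1) due by 16 November 2011 + 20 days = 6 December 2011; 4 December 2011 is within that limit.
(2) the permitted window runs from 4 December 2011 + 5 = 9 December 2011 to 4 December 2011 + 27 = 31 December 2011; 16 December 2011 falls inside that range.
(3) due by 16 December 2011 + 79 days = 4 March 2012; 3 March 2012 is within that limit.
(4) due by 3 March 2012 + 12 days = 15 March 2012; completed 4 March 2012, before the deadline.
(5) permitted from 22 March 2012 + 31 days = 22 April 2012 onward; done 23 April 2012, after the minimum wait.
(6) permitted from 23 April 2012 + 35 days = 28 May 2012 onward; 30 May 2012 is on or after that date.
(7) permitted from 7 June 2012 + 30 days = 7 July 2012 onward; done 8 July 2012, after the minimum wait.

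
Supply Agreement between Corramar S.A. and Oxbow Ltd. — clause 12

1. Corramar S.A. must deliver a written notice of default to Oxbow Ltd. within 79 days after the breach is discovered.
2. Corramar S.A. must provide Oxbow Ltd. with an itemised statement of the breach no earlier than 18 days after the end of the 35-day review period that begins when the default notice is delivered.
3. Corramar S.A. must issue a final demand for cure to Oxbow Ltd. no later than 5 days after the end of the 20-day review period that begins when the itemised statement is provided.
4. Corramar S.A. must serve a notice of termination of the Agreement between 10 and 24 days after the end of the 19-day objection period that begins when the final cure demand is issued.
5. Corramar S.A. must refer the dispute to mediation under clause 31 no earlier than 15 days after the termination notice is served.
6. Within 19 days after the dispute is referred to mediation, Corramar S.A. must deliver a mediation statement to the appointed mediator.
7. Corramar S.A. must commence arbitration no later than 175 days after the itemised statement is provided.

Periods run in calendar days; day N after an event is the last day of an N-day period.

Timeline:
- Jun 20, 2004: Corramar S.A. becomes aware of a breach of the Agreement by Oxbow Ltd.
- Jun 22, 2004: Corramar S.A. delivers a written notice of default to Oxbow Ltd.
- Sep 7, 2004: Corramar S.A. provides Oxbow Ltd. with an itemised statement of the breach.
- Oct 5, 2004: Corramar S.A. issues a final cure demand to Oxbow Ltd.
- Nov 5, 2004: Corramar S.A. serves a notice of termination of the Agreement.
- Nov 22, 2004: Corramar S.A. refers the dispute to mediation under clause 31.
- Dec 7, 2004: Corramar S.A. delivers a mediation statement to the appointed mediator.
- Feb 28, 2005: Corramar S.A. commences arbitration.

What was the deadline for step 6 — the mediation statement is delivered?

Dec 11, 2004

Step 6 runs from Nov 22, 2004, when the dispute is referred to mediation. 19 days after Nov 22, 2004 is Dec 11, 2004.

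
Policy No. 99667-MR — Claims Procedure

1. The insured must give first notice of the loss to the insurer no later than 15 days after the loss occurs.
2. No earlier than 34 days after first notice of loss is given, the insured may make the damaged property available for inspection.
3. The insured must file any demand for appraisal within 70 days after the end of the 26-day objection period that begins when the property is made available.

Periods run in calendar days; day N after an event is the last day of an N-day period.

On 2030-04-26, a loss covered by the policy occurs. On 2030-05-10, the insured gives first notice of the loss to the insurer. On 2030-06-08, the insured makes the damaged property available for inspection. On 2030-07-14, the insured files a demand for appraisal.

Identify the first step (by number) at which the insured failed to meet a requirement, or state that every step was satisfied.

(1) due by 2030-04-26 + 15 days = 2030-05-11; done 2030-05-10 — timely.
(2) permitted from 2030-05-10 + 34 days = 2030-06-13 onward; acted on 2030-06-08, 5 days prematurely.

Step 2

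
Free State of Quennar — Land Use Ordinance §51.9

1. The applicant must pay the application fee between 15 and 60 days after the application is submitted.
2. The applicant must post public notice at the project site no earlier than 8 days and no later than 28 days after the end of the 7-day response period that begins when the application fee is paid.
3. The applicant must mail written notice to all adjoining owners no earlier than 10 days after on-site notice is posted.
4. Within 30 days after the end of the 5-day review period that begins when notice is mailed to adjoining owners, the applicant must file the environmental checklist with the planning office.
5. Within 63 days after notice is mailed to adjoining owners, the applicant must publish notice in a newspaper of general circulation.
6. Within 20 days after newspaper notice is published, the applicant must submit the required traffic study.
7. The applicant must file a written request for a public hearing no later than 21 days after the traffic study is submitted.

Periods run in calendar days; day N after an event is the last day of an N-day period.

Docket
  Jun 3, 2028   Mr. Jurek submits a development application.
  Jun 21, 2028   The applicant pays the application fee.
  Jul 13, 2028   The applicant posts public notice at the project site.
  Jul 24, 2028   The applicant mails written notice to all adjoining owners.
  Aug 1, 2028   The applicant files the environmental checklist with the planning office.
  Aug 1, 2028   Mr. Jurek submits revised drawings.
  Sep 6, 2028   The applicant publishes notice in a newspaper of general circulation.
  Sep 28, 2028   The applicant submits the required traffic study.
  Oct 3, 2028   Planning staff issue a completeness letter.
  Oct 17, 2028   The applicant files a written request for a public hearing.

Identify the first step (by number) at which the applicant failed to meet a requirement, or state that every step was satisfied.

Step 1 — 15 and 60 days from Jun 3, 2028 (when the application is submitted) are Jun 18, 2028 and Aug 2, 2028 respectively; done Jun 21, 2028 — within the window.
Step 2 — 8 and 28 days from Jun 28, 2028 (end of the 7-day response period, which began when the application fee is paid on Jun 21, 2028) are Jul 6, 2028 and Jul 26, 2028 respectively; done Jul 13, 2028, which is between those dates.
Step 3 — must wait 10 days from Jul 13, 2028 (when on-site notice is posted), so not before Jul 23, 2028; done Jul 24, 2028, after the minimum wait.
Step 4 — counting 30 days from Jul 29, 2028 (end of the 5-day review period, which began when notice is mailed to adjoining owners on Jul 24, 2028) gives a deadline of Aug 28, 2028; completed Aug 1, 2028, before the deadline.
Step 5 — counting 63 days from Jul 24, 2028 (when notice is mailed to adjoining owners) gives a deadline of Sep 25, 2028; Sep 6, 2028 is within that limit.
Step 6 — counting 20 days from Sep 6, 2028 (when newspaper notice is published) gives a deadline of Sep 26, 2028; Sep 28, 2028 misses that deadline by 2 days.

Step 6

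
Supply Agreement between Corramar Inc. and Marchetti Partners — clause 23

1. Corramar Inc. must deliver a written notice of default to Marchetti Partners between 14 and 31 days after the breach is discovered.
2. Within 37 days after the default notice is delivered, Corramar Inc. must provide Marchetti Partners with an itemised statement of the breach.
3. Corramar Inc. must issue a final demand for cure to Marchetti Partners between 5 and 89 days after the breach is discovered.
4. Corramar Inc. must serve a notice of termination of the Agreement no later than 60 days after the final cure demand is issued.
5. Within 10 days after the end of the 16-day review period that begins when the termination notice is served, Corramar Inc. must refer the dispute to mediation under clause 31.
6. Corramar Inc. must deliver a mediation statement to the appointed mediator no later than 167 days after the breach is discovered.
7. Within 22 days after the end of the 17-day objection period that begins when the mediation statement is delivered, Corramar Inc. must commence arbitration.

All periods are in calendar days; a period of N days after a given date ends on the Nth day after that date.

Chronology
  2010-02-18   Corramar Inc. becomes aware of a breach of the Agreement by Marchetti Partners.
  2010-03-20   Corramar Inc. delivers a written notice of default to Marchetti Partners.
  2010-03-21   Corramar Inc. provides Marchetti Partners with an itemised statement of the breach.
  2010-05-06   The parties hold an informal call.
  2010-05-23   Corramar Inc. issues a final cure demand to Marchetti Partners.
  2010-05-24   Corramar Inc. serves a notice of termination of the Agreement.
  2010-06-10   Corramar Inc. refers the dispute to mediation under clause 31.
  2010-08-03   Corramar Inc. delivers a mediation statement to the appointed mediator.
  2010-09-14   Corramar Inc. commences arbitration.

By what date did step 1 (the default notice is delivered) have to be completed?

Step 1 runs from 2010-02-18, when the breach is discovered. The window is 14–31 days after 2010-02-18; it closes on 2010-03-21.

2010-03-21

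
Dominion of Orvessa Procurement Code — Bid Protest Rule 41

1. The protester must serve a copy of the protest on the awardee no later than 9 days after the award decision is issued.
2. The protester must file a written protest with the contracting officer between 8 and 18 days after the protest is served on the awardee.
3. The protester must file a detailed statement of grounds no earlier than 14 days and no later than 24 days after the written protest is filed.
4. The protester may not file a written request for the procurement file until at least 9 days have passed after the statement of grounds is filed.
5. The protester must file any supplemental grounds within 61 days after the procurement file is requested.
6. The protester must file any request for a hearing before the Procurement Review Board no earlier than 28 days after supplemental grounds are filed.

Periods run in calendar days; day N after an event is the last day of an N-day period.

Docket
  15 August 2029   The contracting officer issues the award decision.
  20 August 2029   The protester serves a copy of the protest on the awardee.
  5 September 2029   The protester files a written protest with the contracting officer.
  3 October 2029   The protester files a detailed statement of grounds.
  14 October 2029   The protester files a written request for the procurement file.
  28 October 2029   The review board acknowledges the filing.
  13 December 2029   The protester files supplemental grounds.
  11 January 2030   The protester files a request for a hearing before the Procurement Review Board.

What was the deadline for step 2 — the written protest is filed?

Step 2 runs from 20 August 2029, when the protest is served on the awardee. The window is 8–18 days after 20 August 2029; it closes on 7 September 2029.

7 September 2029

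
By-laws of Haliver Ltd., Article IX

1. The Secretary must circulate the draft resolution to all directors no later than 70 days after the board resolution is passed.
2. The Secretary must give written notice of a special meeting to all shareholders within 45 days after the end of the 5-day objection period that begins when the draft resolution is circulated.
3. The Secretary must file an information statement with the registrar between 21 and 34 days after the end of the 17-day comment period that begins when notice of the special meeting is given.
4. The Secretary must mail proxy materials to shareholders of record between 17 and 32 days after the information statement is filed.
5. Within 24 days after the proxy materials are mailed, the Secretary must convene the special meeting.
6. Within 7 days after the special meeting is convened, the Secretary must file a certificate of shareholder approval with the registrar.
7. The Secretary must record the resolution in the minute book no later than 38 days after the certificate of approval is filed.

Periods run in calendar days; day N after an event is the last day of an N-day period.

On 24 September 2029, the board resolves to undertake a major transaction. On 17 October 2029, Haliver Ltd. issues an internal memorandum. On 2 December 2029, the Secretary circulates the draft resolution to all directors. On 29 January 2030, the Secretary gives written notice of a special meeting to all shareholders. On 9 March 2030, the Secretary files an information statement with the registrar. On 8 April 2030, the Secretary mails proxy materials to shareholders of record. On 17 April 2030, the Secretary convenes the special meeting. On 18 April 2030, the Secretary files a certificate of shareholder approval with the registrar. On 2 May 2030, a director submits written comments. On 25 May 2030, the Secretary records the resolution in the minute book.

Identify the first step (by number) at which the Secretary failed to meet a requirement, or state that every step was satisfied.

Step 2

Step 1 — counting 70 days from 24 September 2029 (when the board resolution is passed) gives a deadline of 3 December 2029; 2 December 2029 is within that limit.
Step 2 — counting 45 days from 7 December 2029 (end of the 5-day objection period, which began when the draft resolution is circulated on 2 December 2029) gives a deadline of 21 January 2030; 29 January 2030 misses that deadline by 8 days.
No need to go further; step 2 was not satisfied.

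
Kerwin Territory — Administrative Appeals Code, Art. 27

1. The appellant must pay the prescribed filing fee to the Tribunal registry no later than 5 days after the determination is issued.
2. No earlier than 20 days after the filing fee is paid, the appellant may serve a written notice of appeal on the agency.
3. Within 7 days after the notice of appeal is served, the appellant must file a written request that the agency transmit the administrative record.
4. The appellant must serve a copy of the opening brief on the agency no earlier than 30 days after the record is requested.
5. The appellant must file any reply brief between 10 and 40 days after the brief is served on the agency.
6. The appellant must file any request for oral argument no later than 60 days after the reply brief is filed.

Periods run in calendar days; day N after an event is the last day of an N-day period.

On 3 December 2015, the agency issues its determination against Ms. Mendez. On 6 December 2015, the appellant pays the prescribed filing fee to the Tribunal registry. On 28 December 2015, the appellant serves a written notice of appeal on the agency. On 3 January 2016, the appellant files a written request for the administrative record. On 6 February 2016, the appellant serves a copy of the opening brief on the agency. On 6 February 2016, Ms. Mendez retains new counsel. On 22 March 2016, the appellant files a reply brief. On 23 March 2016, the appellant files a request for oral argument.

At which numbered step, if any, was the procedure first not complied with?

Step 5

(1) due by 3 December 2015 + 5 days = 8 December 2015; completed 6 December 2015, before the deadline.
(2) permitted from 6 December 2015 + 20 days = 26 December 2015 onward; done 28 December 2015 — permitted.
(3) due by 28 December 2015 + 7 days = 4 January 2016; done 3 January 2016 — timely.
(4) permitted from 3 January 2016 + 30 days = 2 February 2016 onward; 6 February 2016 is on or after that date.
(5) the permitted window runs from 6 February 2016 + 10 = 16 February 2016 to 6 February 2016 + 40 = 17 March 2016; done 22 March 2016 — 5 days after the window closed.
The procedure was therefore not followed at step 5.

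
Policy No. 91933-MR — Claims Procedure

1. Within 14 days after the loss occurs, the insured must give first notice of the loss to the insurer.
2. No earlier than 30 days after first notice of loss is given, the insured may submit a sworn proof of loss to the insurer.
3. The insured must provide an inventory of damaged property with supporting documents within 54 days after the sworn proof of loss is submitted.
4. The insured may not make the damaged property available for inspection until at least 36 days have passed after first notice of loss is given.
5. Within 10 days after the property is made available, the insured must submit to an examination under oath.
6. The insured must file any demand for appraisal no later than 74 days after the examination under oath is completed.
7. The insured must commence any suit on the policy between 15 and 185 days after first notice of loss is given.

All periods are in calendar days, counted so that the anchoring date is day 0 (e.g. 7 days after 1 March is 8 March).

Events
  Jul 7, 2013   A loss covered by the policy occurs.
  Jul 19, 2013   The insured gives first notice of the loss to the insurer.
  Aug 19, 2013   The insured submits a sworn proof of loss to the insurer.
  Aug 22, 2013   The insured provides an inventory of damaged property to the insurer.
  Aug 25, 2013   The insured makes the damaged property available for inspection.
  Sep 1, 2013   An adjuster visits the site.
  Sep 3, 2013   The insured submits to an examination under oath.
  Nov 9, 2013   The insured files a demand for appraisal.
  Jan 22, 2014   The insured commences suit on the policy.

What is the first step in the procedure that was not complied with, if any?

(1) due by Jul 7, 2013 + 14 days = Jul 21, 2013; completed Jul 19, 2013, before the deadline.
(2) permitted from Jul 19, 2013 + 30 days = Aug 18, 2013 onward; done Aug 19, 2013 — permitted.
(3) due by Aug 19, 2013 + 54 days = Oct 12, 2013; done Aug 22, 2013 — timely.
(4) permitted from Jul 19, 2013 + 36 days = Aug 24, 2013 onward; Aug 25, 2013 is on or after that date.
(5) due by Aug 25, 2013 + 10 days = Sep 4, 2013; done Sep 3, 2013 — timely.
(6) due by Sep 3, 2013 + 74 days = Nov 16, 2013; done Nov 9, 2013 — timely.
(7) the permitted window runs from Jul 19, 2013 + 15 = Aug 3, 2013 to Jul 19, 2013 + 185 = Jan 20, 2014; done Jan 22, 2014 — 2 days after the window closed.

Step 7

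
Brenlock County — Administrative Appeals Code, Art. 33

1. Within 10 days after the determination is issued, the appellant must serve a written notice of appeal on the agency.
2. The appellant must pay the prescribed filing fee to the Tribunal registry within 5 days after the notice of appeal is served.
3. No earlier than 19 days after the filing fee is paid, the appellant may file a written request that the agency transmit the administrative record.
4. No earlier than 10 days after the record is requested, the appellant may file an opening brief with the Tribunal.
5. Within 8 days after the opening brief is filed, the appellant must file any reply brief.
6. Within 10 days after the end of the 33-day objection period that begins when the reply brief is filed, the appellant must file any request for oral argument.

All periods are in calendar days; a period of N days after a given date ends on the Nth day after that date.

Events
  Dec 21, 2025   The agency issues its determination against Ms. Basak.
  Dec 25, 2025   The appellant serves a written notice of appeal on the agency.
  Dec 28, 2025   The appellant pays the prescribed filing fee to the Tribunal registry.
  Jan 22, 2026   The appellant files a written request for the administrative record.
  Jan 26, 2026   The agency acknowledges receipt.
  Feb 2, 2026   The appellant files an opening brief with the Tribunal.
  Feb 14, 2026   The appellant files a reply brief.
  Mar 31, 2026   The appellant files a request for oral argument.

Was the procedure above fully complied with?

(1) due by Dec 21, 2025 + 10 days = Dec 31, 2025; done Dec 25, 2025 — timely.
(2) due by Dec 25, 2025 + 5 days = Dec 30, 2025; completed Dec 28, 2025, before the deadline.
(3) permitted from Dec 28, 2025 + 19 days = Jan 16, 2026 onward; done Jan 22, 2026, after the minimum wait.
(4) permitted from Jan 22, 2026 + 10 days = Feb 1, 2026 onward; done Feb 2, 2026 — permitted.
(5) due by Feb 2, 2026 + 8 days = Feb 10, 2026; not done until Feb 14, 2026, 4 days after the deadline.
No need to go further; step 5 was not satisfied.

No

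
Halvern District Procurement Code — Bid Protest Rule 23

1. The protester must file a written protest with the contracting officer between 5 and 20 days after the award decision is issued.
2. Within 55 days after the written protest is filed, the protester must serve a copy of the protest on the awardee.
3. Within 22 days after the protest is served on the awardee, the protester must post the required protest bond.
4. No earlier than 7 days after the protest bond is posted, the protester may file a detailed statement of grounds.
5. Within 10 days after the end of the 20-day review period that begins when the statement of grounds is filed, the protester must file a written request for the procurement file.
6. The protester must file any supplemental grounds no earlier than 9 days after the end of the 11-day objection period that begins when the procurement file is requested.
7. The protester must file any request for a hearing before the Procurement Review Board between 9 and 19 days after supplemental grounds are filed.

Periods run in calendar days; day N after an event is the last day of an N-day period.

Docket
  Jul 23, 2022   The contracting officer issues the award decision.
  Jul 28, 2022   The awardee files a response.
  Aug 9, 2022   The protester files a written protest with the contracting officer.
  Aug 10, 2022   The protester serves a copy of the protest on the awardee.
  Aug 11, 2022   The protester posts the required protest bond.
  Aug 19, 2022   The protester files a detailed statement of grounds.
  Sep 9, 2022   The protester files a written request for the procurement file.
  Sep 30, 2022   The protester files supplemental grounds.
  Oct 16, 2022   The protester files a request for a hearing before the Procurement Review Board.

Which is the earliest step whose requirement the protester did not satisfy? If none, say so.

None — every step was satisfied

Step 1: the window is 5–20 days after Jul 23, 2022 (when the award decision is issued), so Jul 28, 2022 through Aug 12, 2022; Aug 9, 2022 falls inside that range.
Step 2: 55 days after Aug 9, 2022 (when the written protest is filed) is Oct 3, 2022; completed Aug 10, 2022, before the deadline.
Step 3: 22 days after Aug 10, 2022 (when the protest is served on the awardee) is Sep 1, 2022; done Aug 11, 2022 — timely.
Step 4: the earliest permitted date is 7 days after Aug 11, 2022 (when the protest bond is posted), i.e. Aug 18, 2022; done Aug 19, 2022, after the minimum wait.
Step 5: 10 days after Sep 8, 2022 (end of the 20-day review period, which began when the statement of grounds is filed on Aug 19, 2022) is Sep 18, 2022; completed Sep 9, 2022, before the deadline.
Step 6: the earliest permitted date is 9 days after Sep 20, 2022 (end of the 11-day objection period, which began when the procurement file is requested on Sep 9, 2022), i.e. Sep 29, 2022; done Sep 30, 2022 — permitted.
Step 7: the window is 9–19 days after Sep 30, 2022 (when supplemental grounds are filed), so Oct 9, 2022 through Oct 19, 2022; done Oct 16, 2022 — within the window.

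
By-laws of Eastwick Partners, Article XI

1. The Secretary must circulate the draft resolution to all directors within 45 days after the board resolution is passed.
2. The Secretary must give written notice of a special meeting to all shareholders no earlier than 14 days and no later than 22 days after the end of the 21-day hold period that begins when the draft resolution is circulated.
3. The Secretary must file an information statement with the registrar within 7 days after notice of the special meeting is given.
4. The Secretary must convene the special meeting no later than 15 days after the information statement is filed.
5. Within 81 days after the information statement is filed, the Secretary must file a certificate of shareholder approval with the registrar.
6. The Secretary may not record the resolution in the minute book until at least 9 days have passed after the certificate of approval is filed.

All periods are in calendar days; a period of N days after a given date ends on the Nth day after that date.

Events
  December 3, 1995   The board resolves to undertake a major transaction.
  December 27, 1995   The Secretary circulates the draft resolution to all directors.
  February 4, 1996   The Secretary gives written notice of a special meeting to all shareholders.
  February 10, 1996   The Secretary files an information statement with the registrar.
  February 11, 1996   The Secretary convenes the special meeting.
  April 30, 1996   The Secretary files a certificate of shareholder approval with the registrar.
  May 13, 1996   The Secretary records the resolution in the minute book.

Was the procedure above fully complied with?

Step 1 — counting 45 days from December 3, 1995 (when the board resolution is passed) gives a deadline of January 17, 1996; done December 27, 1995 — timely.
Step 2 — 14 and 22 days from January 17, 1996 (end of the 21-day hold period, which began when the draft resolution is circulated on December 27, 1995) are January 31, 1996 and February 8, 1996 respectively; done February 4, 1996 — within the window.
Step 3 — counting 7 days from February 4, 1996 (when notice of the special meeting is given) gives a deadline of February 11, 1996; completed February 10, 1996, before the deadline.
Step 4 — counting 15 days from February 10, 1996 (when the information statement is filed) gives a deadline of February 25, 1996; done February 11, 1996 — timely.
Step 5 — counting 81 days from February 10, 1996 (when the information statement is filed) gives a deadline of May 1, 1996; April 30, 1996 is within that limit.
Step 6 — must wait 9 days from April 30, 1996 (when the certificate of approval is filed), so not before May 9, 1996; done May 13, 1996 — permitted.

Yes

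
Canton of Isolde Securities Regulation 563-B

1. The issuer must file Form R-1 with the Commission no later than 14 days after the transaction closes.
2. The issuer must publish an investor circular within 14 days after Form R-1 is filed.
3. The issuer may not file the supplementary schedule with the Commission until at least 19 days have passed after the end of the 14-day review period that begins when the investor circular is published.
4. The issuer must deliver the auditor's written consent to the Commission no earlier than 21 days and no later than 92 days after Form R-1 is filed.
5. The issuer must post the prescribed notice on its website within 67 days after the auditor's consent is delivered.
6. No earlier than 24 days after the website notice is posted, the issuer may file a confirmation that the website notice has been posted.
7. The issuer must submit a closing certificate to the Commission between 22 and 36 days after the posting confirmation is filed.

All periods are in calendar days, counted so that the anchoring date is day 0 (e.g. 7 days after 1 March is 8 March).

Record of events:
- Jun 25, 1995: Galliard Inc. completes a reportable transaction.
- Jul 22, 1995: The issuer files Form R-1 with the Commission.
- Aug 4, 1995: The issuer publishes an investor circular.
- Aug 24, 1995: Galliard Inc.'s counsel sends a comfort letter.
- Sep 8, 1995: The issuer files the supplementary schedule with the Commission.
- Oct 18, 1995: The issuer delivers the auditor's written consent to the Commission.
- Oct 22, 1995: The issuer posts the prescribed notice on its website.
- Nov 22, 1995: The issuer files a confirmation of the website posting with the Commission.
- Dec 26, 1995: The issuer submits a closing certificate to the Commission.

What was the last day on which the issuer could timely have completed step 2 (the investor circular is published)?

Step 2 runs from Jul 22, 1995, when Form R-1 is filed. 14 days after Jul 22, 1995 is Aug 5, 1995.

Aug 5, 1995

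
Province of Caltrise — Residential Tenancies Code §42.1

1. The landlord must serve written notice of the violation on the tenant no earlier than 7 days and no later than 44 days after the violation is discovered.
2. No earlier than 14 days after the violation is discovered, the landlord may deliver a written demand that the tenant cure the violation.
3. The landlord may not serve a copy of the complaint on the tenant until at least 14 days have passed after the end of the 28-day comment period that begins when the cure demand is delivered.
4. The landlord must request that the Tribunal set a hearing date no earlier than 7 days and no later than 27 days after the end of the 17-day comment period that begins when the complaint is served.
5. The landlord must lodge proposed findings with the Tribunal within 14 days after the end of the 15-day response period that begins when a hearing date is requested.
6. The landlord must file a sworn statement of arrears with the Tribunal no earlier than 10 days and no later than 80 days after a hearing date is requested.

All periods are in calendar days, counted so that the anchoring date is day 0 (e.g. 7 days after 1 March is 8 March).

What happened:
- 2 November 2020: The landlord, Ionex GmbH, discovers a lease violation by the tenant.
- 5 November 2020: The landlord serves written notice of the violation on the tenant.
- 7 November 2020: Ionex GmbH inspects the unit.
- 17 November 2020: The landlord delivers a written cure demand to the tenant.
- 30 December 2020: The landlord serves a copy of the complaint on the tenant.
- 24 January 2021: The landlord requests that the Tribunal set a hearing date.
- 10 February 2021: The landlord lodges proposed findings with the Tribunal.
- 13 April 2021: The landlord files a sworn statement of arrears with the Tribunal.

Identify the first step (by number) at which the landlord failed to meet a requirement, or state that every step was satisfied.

Step 1

(1) the permitted window runs from 2 November 2020 + 7 = 9 November 2020 to 2 November 2020 + 44 = 16 December 2020; 5 November 2020 is 4 days too early.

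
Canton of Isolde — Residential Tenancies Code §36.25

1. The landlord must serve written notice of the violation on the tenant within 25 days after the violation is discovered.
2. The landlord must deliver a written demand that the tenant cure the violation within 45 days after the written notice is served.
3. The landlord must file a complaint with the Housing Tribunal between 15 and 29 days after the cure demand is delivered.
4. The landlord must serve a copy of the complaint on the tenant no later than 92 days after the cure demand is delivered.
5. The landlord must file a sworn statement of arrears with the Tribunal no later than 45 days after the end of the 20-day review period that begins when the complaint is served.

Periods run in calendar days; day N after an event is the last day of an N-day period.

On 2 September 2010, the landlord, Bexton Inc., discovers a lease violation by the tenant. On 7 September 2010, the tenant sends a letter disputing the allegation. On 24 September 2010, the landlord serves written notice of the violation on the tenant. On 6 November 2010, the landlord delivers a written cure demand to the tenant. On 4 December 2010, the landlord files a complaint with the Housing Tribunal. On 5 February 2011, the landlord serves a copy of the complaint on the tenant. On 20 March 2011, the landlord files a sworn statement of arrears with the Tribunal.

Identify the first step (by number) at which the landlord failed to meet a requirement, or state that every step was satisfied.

None — every step was satisfied

Step 1 — counting 25 days from 2 September 2010 (when the violation is discovered) gives a deadline of 27 September 2010; 24 September 2010 is within that limit.
Step 2 — counting 45 days from 24 September 2010 (when the written notice is served) gives a deadline of 8 November 2010; done 6 November 2010 — timely.
Step 3 — 15 and 29 days from 6 November 2010 (when the cure demand is delivered) are 21 November 2010 and 5 December 2010 respectively; done 4 December 2010, which is between those dates.
Step 4 — counting 92 days from 6 November 2010 (when the cure demand is delivered) gives a deadline of 6 February 2011; 5 February 2011 is within that limit.
Step 5 — counting 45 days from 25 February 2011 (end of the 20-day review period, which began when the complaint is served on 5 February 2011) gives a deadline of 11 April 2011; done 20 March 2011 — timely.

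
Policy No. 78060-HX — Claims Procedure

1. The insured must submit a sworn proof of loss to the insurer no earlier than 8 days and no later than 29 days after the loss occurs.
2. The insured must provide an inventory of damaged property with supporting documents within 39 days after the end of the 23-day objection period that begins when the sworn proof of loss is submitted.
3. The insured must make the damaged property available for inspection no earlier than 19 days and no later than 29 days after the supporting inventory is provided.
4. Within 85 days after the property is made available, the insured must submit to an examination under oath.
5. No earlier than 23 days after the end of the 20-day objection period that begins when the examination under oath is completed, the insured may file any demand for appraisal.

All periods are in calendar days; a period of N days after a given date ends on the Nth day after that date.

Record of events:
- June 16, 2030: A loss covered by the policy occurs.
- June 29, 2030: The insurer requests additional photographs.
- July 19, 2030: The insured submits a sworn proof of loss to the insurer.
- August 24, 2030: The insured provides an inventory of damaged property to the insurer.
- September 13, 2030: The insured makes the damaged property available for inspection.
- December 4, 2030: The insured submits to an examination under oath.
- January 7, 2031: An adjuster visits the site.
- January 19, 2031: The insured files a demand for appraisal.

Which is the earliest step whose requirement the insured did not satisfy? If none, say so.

Step 1

Step 1: the window is 8–29 days after June 16, 2030 (when the loss occurs), so June 24, 2030 through July 15, 2030; July 19, 2030 is 4 days past the end of the window.
That is the first point of non-compliance.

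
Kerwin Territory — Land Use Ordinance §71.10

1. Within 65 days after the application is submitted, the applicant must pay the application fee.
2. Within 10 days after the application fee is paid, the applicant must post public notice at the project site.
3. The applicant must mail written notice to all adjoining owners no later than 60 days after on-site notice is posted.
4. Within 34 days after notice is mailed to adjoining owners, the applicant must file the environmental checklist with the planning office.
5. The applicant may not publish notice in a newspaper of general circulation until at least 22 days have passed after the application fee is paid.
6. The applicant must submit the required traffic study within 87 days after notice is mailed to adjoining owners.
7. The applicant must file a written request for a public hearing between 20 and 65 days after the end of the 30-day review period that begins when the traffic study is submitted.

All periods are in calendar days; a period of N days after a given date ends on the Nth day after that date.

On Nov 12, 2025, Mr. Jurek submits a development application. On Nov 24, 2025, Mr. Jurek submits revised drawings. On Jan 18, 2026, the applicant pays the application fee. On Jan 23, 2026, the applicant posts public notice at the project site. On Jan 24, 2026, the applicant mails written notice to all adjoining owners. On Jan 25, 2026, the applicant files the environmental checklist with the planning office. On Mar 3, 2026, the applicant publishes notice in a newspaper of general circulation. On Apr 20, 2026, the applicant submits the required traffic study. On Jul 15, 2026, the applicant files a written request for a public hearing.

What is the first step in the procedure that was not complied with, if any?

(1) due by Nov 12, 2025 + 65 days = Jan 16, 2026; done Jan 18, 2026 — 2 days late.

Step 1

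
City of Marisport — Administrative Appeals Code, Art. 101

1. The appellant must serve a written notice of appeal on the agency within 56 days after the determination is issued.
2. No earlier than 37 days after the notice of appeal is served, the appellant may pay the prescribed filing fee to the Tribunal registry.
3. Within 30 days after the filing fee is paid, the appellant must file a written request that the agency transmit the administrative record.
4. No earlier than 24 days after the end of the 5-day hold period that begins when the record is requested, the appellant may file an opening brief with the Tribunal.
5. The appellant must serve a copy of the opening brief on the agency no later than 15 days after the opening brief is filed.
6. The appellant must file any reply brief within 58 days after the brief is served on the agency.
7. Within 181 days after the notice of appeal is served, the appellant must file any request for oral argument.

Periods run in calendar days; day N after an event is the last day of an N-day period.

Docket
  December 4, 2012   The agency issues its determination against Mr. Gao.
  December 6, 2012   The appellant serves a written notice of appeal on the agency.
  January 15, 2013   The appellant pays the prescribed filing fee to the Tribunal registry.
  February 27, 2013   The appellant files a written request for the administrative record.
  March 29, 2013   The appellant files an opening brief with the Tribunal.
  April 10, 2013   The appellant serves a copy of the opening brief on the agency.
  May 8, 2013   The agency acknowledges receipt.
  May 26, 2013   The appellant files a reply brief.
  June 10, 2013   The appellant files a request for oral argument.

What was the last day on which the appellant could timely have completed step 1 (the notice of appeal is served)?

January 29, 2013

Step 1 runs from December 4, 2012, when the determination is issued. 56 days after December 4, 2012 is January 29, 2013.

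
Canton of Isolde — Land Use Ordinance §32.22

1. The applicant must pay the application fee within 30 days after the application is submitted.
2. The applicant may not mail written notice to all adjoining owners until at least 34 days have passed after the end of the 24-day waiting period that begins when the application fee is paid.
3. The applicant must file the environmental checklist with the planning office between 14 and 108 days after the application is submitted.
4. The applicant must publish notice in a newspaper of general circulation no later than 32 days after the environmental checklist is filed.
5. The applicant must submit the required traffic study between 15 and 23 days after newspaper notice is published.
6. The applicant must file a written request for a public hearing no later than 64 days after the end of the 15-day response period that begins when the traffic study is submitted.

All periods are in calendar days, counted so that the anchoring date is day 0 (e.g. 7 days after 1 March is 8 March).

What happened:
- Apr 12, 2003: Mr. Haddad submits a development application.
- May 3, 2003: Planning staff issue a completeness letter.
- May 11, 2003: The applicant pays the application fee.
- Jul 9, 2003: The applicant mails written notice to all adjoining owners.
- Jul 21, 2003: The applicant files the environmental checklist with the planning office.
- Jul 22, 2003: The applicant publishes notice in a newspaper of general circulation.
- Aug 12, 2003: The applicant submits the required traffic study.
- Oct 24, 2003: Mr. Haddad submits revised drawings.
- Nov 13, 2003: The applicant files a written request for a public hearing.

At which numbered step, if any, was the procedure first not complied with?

Step 6

Step 1: 30 days after Apr 12, 2003 (when the application is submitted) is May 12, 2003; May 11, 2003 is within that limit.
Step 2: the earliest permitted date is 34 days after Jun 4, 2003 (end of the 24-day waiting period, which began when the application fee is paid on May 11, 2003), i.e. Jul 8, 2003; Jul 9, 2003 is on or after that date.
Step 3: the window is 14–108 days after Apr 12, 2003 (when the application is submitted), so Apr 26, 2003 through Jul 29, 2003; Jul 21, 2003 falls inside that range.
Step 4: 32 days after Jul 21, 2003 (when the environmental checklist is filed) is Aug 22, 2003; completed Jul 22, 2003, before the deadline.
Step 5: the window is 15–23 days after Jul 22, 2003 (when newspaper notice is published), so Aug 6, 2003 through Aug 14, 2003; done Aug 12, 2003 — within the window.
Step 6: 64 days after Aug 27, 2003 (end of the 15-day response period, which began when the traffic study is submitted on Aug 12, 2003) is Oct 30, 2003; Nov 13, 2003 misses that deadline by 14 days.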